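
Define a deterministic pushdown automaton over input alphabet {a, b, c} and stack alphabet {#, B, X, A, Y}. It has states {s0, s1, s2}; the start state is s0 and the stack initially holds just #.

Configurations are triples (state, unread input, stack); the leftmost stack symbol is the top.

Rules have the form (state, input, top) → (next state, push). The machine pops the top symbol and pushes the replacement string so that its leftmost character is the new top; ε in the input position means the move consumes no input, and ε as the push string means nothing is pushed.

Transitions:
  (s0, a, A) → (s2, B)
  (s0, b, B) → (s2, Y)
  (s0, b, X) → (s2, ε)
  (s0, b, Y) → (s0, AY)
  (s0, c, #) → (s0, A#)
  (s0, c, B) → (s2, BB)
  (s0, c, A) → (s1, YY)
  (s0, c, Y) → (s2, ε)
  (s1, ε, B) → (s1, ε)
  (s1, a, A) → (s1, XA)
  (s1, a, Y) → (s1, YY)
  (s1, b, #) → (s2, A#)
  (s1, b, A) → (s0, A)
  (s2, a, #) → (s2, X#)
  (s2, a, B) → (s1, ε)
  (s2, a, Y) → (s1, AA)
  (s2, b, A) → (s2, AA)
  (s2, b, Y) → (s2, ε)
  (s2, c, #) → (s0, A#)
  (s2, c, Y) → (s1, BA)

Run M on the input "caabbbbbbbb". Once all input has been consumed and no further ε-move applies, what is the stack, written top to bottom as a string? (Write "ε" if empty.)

AAAAAAAA#

(s0, caabbbbbbbb, #) ⊢ (s0, aabbbbbbbb, A#) ⊢ (s2, abbbbbbbb, B#) ⊢ (s1, bbbbbbbb, #) ⊢ (s2, bbbbbbb, A#) ⊢ (s2, bbbbbb, AA#) ⊢ (s2, bbbbb, AAA#) ⊢ (s2, bbbb, AAAA#) ⊢ (s2, bbb, AAAAA#) ⊢ (s2, bb, AAAAAA#) ⊢ (s2, b, AAAAAAA#) ⊢ (s2, ε, AAAAAAAA#)
All input consumed in state s2 with stack AAAAAAAA#.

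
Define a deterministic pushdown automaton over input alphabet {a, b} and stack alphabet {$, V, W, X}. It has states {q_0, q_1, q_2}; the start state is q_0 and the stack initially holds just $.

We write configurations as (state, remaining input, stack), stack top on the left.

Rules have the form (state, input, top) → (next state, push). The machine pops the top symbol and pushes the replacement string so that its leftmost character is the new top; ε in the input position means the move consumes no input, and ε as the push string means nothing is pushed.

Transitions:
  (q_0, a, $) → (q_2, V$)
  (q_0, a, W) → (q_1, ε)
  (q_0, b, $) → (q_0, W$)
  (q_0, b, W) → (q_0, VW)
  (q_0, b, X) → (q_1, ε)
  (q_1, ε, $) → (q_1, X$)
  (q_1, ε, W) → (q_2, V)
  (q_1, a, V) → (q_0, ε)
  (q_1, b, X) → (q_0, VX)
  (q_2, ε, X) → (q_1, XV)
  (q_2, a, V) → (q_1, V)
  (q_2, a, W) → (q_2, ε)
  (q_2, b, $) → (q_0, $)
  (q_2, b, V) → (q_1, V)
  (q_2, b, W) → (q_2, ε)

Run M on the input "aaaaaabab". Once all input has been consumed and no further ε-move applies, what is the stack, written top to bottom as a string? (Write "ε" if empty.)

(q_0, aaaaaabab, $)
  read a, top $: go to q_2, push V$ → (q_2, aaaaabab, V$)
  read a, top V: go to q_1, push V → (q_1, aaaabab, V$)
  read a, top V: go to q_0, push ε → (q_0, aaabab, $)
  read a, top $: go to q_2, push V$ → (q_2, aabab, V$)
  read a, top V: go to q_1, push V → (q_1, abab, V$)
  read a, top V: go to q_0, push ε → (q_0, bab, $)
  read b, top $: go to q_0, push W$ → (q_0, ab, W$)
  read a, top W: go to q_1, push ε → (q_1, b, $)
  ε-move, top $: go to q_1, push X$ → (q_1, b, X$)
  read b, top X: go to q_0, push VX → (q_0, ε, VX$)
All input consumed in state q_0 with stack VX$.

VX$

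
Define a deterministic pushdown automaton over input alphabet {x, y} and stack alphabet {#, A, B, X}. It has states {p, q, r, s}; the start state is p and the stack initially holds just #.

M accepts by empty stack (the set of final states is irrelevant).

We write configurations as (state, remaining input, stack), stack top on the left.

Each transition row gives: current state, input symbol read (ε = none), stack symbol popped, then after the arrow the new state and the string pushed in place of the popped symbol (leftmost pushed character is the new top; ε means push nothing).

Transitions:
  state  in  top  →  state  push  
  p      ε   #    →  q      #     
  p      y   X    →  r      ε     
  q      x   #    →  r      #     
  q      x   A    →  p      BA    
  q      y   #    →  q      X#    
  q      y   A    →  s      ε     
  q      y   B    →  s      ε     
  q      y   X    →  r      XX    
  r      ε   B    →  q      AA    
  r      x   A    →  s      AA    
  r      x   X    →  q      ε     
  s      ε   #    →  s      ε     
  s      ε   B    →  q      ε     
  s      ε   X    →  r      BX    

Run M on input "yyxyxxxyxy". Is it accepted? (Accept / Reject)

(p, yyxyxxxyxy, #) ⊢ (q, yyxyxxxyxy, #) ⊢ (q, yxyxxxyxy, X#) ⊢ (r, xyxxxyxy, XX#) ⊢ (q, yxxxyxy, X#) ⊢ (r, xxxyxy, XX#) ⊢ (q, xxyxy, X#)
No transition applies at (q, xxyxy, X#); input not fully consumed.

Reject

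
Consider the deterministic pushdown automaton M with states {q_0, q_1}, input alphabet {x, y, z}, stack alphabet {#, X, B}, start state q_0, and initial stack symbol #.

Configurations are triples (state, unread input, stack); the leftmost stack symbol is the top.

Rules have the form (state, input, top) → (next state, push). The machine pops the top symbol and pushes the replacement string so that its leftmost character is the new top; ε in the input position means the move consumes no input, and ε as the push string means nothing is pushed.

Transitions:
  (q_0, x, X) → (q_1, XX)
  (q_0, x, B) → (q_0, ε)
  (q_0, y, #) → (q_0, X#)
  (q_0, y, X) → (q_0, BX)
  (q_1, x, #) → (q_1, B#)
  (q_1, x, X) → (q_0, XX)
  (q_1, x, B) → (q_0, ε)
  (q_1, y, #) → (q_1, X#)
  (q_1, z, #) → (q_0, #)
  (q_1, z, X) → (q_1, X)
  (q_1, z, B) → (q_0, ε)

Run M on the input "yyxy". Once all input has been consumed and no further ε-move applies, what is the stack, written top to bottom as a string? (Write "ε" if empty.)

BX#

(q_0, yyxy, #)
  read y, top #: go to q_0, push X# → (q_0, yxy, X#)
  read y, top X: go to q_0, push BX → (q_0, xy, BX#)
  read x, top B: go to q_0, push ε → (q_0, y, X#)
  read y, top X: go to q_0, push BX → (q_0, ε, BX#)
All input consumed in state q_0 with stack BX#.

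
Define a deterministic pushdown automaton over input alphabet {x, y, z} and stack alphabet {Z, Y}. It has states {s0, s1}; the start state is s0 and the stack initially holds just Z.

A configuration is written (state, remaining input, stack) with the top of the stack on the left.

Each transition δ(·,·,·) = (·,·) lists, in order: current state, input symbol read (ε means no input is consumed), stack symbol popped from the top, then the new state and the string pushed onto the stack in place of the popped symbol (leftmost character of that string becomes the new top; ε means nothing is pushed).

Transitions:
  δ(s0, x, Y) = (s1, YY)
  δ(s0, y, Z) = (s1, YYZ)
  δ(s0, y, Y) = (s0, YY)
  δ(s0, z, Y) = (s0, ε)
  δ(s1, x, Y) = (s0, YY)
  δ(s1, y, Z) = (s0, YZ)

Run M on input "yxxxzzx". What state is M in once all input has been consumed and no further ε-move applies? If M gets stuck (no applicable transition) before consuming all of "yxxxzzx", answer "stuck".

(s0, yxxxzzx, Z)
  read y, top Z: go to s1, push YYZ → (s1, xxxzzx, YYZ)
  read x, top Y: go to s0, push YY → (s0, xxzzx, YYYZ)
  read x, top Y: go to s1, push YY → (s1, xzzx, YYYYZ)
  read x, top Y: go to s0, push YY → (s0, zzx, YYYYYZ)
  read z, top Y: go to s0, push ε → (s0, zx, YYYYZ)
  read z, top Y: go to s0, push ε → (s0, x, YYYZ)
  read x, top Y: go to s1, push YY → (s1, ε, YYYYZ)
All input consumed; M is in state s1.

s1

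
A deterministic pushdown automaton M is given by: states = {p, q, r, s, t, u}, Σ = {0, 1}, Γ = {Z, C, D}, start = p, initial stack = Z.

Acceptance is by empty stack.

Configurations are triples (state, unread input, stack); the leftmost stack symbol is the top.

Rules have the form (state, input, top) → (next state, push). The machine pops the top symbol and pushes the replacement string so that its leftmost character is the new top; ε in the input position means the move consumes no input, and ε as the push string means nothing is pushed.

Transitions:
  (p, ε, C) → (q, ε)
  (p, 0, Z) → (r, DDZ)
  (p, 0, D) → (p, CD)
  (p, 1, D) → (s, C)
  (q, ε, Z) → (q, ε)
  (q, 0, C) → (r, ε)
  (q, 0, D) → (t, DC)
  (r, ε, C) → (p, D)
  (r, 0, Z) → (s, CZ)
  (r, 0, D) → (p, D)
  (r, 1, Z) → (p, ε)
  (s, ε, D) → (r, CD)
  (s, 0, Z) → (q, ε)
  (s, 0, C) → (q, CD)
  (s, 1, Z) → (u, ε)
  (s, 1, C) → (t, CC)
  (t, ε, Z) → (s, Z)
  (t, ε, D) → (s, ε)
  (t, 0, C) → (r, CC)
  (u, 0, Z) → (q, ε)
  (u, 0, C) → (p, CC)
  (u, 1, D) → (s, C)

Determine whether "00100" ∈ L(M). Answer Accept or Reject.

Reject

(p, 00100, Z) ⊢ (r, 0100, DDZ) ⊢ (p, 100, DDZ) ⊢ (s, 00, CDZ) ⊢ (q, 0, CDDZ) ⊢ (r, ε, DDZ)
All input consumed; stack is DDZ, not empty, and no further ε-move applies.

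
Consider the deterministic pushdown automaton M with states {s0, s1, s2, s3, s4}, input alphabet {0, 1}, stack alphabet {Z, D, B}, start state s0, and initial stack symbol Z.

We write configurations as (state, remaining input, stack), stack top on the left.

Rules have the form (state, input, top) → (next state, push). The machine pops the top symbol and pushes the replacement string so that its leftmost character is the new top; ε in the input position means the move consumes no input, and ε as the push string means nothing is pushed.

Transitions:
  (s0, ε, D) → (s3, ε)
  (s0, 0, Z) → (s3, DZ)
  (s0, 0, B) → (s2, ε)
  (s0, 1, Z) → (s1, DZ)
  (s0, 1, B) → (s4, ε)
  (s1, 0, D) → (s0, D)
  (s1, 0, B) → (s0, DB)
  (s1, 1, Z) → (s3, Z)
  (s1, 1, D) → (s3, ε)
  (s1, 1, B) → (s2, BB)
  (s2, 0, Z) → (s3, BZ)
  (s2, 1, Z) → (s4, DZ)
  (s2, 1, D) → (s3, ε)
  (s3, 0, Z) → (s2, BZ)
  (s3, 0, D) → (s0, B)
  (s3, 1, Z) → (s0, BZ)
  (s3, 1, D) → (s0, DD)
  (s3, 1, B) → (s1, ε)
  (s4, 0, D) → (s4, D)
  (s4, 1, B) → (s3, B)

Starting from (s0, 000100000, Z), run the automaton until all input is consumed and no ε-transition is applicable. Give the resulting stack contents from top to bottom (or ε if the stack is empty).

(s0, 000100000, Z)
  read 0, top Z: go to s3, push DZ → (s3, 00100000, DZ)
  read 0, top D: go to s0, push B → (s0, 0100000, BZ)
  read 0, top B: go to s2, push ε → (s2, 100000, Z)
  read 1, top Z: go to s4, push DZ → (s4, 00000, DZ)
  read 0, top D: go to s4, push D → (s4, 0000, DZ)
  read 0, top D: go to s4, push D → (s4, 000, DZ)
  read 0, top D: go to s4, push D → (s4, 00, DZ)
  read 0, top D: go to s4, push D → (s4, 0, DZ)
  read 0, top D: go to s4, push D → (s4, ε, DZ)
All input consumed in state s4 with stack DZ.

DZ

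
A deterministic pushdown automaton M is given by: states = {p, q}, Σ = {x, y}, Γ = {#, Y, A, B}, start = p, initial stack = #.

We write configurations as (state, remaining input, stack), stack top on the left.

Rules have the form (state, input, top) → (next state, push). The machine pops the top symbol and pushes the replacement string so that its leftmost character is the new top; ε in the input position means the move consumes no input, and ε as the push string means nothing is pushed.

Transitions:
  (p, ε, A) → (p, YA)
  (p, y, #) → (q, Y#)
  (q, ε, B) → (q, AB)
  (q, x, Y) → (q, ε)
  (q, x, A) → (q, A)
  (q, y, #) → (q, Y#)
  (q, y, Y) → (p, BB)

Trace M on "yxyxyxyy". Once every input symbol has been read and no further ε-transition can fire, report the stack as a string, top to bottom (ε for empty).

BB#

(p, yxyxyxyy, #)
  read y, top #: go to q, push Y# → (q, xyxyxyy, Y#)
  read x, top Y: go to q, push ε → (q, yxyxyy, #)
  read y, top #: go to q, push Y# → (q, xyxyy, Y#)
  read x, top Y: go to q, push ε → (q, yxyy, #)
  read y, top #: go to q, push Y# → (q, xyy, Y#)
  read x, top Y: go to q, push ε → (q, yy, #)
  read y, top #: go to q, push Y# → (q, y, Y#)
  read y, top Y: go to p, push BB → (p, ε, BB#)
All input consumed in state p with stack BB#.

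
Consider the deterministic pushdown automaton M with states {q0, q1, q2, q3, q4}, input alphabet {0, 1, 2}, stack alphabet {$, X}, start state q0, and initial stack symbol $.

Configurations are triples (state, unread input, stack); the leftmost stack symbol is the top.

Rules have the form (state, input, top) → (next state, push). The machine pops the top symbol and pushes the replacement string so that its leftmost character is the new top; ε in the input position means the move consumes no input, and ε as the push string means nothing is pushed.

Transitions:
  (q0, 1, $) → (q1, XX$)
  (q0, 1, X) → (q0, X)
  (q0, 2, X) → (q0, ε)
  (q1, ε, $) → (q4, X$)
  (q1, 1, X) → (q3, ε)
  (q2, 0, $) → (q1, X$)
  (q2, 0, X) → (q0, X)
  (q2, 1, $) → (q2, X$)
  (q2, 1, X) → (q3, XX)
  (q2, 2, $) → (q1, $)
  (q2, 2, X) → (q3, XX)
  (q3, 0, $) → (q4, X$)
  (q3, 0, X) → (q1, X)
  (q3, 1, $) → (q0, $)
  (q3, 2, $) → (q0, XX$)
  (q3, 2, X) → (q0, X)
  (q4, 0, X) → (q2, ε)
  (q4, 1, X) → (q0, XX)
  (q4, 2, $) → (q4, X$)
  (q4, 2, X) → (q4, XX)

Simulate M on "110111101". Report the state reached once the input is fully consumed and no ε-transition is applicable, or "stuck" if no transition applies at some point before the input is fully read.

(q0, 110111101, $)
  read 1, top $: go to q1, push XX$ → (q1, 10111101, XX$)
  read 1, top X: go to q3, push ε → (q3, 0111101, X$)
  read 0, top X: go to q1, push X → (q1, 111101, X$)
  read 1, top X: go to q3, push ε → (q3, 11101, $)
  read 1, top $: go to q0, push $ → (q0, 1101, $)
  read 1, top $: go to q1, push XX$ → (q1, 101, XX$)
  read 1, top X: go to q3, push ε → (q3, 01, X$)
  read 0, top X: go to q1, push X → (q1, 1, X$)
  read 1, top X: go to q3, push ε → (q3, ε, $)
All input consumed; M is in state q3.

q3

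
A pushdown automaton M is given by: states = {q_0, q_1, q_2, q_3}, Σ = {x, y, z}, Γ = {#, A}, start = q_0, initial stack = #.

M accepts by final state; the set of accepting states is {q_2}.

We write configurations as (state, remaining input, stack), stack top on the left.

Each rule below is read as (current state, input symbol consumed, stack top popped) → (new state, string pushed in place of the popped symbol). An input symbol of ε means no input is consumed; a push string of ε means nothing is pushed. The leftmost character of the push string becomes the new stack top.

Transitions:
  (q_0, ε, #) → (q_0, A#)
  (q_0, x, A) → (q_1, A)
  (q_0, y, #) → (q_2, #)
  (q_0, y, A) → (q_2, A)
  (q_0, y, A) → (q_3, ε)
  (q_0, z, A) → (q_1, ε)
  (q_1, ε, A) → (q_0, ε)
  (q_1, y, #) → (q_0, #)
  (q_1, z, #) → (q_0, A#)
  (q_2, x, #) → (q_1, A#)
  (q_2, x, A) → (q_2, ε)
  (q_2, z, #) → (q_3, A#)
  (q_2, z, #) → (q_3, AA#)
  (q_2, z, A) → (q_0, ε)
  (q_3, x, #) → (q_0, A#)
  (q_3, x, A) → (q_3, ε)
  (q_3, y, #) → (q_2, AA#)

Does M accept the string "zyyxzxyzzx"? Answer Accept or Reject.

No computation consumes all input and reaches a final state.

Reject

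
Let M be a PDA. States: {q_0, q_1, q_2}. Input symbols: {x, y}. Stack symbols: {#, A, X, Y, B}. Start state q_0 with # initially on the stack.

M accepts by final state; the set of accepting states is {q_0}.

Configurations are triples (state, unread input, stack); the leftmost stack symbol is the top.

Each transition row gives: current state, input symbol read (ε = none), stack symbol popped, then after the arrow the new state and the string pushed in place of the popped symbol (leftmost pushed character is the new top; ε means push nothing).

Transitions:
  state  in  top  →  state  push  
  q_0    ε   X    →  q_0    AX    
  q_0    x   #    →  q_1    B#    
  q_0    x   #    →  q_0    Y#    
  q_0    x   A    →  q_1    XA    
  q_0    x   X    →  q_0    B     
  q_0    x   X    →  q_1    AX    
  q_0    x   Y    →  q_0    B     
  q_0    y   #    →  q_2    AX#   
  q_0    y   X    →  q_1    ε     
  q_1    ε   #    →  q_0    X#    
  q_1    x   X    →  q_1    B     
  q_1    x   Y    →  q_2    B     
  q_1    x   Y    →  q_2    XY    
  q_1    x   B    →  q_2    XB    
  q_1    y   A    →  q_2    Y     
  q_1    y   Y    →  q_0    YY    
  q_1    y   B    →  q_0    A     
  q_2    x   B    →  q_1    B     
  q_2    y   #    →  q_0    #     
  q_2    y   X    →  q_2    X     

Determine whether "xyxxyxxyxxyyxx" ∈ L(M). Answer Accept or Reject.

No computation consumes all input and reaches a final state.

Reject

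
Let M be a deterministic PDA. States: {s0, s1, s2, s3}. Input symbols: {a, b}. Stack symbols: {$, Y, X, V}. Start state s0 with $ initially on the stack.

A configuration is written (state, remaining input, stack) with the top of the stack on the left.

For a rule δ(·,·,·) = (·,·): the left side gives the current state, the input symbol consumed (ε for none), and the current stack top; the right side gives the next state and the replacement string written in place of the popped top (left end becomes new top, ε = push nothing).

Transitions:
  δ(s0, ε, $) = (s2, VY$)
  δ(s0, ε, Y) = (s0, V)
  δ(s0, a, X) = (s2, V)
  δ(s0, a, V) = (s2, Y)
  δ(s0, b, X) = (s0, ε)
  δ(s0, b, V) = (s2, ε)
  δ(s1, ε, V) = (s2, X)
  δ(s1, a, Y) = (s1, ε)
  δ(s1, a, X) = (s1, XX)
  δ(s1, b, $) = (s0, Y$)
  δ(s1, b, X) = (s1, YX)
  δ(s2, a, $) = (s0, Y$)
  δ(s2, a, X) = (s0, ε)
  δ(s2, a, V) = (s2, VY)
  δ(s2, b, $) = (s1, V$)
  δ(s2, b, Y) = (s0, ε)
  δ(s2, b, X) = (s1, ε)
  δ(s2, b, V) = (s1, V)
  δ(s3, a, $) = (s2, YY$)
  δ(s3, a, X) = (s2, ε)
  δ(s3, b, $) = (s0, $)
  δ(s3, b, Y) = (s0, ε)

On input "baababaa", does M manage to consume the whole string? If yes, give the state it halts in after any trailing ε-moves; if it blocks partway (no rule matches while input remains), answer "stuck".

s2

(s0, baababaa, $) ⊢ (s2, baababaa, VY$) ⊢ (s1, aababaa, VY$) ⊢ (s2, aababaa, XY$) ⊢ (s0, ababaa, Y$) ⊢ (s0, ababaa, V$) ⊢ (s2, babaa, Y$) ⊢ (s0, abaa, $) ⊢ (s2, abaa, VY$) ⊢ (s2, baa, VYY$) ⊢ (s1, aa, VYY$) ⊢ (s2, aa, XYY$) ⊢ (s0, a, YY$) ⊢ (s0, a, VY$) ⊢ (s2, ε, YY$)
All input consumed; M is in state s2.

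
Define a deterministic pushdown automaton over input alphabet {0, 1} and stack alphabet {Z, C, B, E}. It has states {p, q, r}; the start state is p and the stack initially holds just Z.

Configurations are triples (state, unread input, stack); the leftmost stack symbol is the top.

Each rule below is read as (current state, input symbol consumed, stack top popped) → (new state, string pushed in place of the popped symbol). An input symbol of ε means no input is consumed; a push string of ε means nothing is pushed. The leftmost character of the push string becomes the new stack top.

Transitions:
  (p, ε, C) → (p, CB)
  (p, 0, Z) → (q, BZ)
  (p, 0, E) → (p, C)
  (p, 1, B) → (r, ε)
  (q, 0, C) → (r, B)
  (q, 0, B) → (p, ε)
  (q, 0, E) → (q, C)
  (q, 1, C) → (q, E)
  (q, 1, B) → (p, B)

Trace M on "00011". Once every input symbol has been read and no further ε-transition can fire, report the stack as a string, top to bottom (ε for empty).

(p, 00011, Z) ⊢ (q, 0011, BZ) ⊢ (p, 011, Z) ⊢ (q, 11, BZ) ⊢ (p, 1, BZ) ⊢ (r, ε, Z)
All input consumed in state r with stack Z.

Z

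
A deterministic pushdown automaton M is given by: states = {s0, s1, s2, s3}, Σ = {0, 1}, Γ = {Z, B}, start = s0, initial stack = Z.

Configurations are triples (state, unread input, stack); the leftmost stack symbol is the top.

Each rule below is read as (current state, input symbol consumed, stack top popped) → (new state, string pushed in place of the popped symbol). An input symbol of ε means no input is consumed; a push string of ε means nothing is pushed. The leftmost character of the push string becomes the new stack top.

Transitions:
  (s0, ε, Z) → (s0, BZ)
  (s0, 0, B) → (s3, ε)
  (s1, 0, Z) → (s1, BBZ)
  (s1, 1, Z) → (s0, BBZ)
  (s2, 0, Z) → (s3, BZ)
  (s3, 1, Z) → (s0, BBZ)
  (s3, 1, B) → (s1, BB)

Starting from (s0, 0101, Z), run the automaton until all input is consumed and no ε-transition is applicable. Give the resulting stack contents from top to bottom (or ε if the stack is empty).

(s0, 0101, Z)
  ε-move, top Z: go to s0, push BZ → (s0, 0101, BZ)
  read 0, top B: go to s3, push ε → (s3, 101, Z)
  read 1, top Z: go to s0, push BBZ → (s0, 01, BBZ)
  read 0, top B: go to s3, push ε → (s3, 1, BZ)
  read 1, top B: go to s1, push BB → (s1, ε, BBZ)
All input consumed in state s1 with stack BBZ.

BBZ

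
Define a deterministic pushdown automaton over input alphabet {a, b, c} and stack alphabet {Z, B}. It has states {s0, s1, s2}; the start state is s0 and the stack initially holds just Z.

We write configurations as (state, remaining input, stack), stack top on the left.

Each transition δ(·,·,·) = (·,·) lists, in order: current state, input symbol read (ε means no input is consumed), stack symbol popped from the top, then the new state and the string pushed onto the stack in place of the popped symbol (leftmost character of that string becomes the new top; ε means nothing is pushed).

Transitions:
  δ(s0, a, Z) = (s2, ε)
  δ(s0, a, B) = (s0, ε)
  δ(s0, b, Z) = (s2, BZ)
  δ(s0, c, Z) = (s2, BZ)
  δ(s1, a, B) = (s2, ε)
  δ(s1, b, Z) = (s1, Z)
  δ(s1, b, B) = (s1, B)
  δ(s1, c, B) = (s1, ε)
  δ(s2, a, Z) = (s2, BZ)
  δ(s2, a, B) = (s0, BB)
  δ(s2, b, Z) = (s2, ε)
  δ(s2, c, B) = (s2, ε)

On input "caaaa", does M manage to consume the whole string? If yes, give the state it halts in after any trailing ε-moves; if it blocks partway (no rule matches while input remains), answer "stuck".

(s0, caaaa, Z) ⊢ (s2, aaaa, BZ) ⊢ (s0, aaa, BBZ) ⊢ (s0, aa, BZ) ⊢ (s0, a, Z) ⊢ (s2, ε, ε)
All input consumed; M is in state s2.

s2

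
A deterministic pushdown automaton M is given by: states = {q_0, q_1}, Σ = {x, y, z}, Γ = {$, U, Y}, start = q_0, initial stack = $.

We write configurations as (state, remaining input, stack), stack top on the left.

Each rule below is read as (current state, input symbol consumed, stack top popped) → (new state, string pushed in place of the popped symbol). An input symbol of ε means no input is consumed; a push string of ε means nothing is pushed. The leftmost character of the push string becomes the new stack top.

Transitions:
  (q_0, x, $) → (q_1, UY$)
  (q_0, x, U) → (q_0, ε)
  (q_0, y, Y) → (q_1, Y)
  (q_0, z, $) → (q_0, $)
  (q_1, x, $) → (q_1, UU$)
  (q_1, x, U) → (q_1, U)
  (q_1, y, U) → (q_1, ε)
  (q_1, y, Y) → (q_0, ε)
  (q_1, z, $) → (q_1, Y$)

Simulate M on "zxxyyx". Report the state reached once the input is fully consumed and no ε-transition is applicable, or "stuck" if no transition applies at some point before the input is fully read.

(q_0, zxxyyx, $)
  read z, top $: go to q_0, push $ → (q_0, xxyyx, $)
  read x, top $: go to q_1, push UY$ → (q_1, xyyx, UY$)
  read x, top U: go to q_1, push U → (q_1, yyx, UY$)
  read y, top U: go to q_1, push ε → (q_1, yx, Y$)
  read y, top Y: go to q_0, push ε → (q_0, x, $)
  read x, top $: go to q_1, push UY$ → (q_1, ε, UY$)
All input consumed; M is in state q_1.

q_1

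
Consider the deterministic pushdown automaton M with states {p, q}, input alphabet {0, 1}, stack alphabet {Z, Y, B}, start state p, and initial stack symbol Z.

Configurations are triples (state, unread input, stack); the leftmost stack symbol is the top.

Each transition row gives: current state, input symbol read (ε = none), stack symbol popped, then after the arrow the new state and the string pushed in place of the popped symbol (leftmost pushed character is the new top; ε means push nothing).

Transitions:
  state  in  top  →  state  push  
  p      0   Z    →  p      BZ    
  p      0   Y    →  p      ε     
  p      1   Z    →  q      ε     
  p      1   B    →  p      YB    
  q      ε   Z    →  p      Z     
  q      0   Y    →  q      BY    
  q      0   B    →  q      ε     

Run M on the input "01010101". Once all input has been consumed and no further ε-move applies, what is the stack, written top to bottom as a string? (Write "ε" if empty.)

YBZ

(p, 01010101, Z)
  read 0, top Z: go to p, push BZ → (p, 1010101, BZ)
  read 1, top B: go to p, push YB → (p, 010101, YBZ)
  read 0, top Y: go to p, push ε → (p, 10101, BZ)
  read 1, top B: go to p, push YB → (p, 0101, YBZ)
  read 0, top Y: go to p, push ε → (p, 101, BZ)
  read 1, top B: go to p, push YB → (p, 01, YBZ)
  read 0, top Y: go to p, push ε → (p, 1, BZ)
  read 1, top B: go to p, push YB → (p, ε, YBZ)
All input consumed in state p with stack YBZ.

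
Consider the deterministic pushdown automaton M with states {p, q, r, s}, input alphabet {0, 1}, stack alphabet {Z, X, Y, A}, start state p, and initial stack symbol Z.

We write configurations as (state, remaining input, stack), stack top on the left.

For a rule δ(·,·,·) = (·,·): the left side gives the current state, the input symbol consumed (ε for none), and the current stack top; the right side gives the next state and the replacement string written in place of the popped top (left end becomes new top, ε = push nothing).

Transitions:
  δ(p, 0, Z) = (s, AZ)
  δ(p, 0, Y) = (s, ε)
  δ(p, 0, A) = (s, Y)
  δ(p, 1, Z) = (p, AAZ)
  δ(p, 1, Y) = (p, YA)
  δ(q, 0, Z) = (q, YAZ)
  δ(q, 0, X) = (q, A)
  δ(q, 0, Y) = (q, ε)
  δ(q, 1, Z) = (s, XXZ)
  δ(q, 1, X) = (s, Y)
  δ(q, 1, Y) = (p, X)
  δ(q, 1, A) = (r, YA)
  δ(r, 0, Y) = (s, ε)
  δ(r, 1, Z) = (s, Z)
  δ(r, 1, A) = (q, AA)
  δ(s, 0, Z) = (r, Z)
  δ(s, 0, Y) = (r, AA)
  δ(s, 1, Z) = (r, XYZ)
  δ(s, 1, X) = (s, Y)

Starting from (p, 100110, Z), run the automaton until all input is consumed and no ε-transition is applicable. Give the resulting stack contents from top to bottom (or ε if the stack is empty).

AAAAZ

(p, 100110, Z) ⊢ (p, 00110, AAZ) ⊢ (s, 0110, YAZ) ⊢ (r, 110, AAAZ) ⊢ (q, 10, AAAAZ) ⊢ (r, 0, YAAAAZ) ⊢ (s, ε, AAAAZ)
All input consumed in state s with stack AAAAZ.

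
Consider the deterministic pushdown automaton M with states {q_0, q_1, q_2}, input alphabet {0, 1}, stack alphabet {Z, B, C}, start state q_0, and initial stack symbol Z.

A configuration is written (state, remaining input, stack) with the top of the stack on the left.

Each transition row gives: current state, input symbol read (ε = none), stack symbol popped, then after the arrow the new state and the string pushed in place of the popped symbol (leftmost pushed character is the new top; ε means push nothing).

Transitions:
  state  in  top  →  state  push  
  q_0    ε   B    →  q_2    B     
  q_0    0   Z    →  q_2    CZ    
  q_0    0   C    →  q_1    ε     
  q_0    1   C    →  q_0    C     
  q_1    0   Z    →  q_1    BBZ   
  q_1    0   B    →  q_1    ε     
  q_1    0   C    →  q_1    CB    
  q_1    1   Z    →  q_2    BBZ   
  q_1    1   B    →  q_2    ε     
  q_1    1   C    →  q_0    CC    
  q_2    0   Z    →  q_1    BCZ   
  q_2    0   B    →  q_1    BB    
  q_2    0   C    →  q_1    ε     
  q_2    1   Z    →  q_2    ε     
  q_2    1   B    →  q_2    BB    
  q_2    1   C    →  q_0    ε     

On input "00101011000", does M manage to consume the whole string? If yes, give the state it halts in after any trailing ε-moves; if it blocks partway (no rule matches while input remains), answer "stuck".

(q_0, 00101011000, Z)
  read 0, top Z: go to q_2, push CZ → (q_2, 0101011000, CZ)
  read 0, top C: go to q_1, push ε → (q_1, 101011000, Z)
  read 1, top Z: go to q_2, push BBZ → (q_2, 01011000, BBZ)
  read 0, top B: go to q_1, push BB → (q_1, 1011000, BBBZ)
  read 1, top B: go to q_2, push ε → (q_2, 011000, BBZ)
  read 0, top B: go to q_1, push BB → (q_1, 11000, BBBZ)
  read 1, top B: go to q_2, push ε → (q_2, 1000, BBZ)
  read 1, top B: go to q_2, push BB → (q_2, 000, BBBZ)
  read 0, top B: go to q_1, push BB → (q_1, 00, BBBBZ)
  read 0, top B: go to q_1, push ε → (q_1, 0, BBBZ)
  read 0, top B: go to q_1, push ε → (q_1, ε, BBZ)
All input consumed; M is in state q_1.

q_1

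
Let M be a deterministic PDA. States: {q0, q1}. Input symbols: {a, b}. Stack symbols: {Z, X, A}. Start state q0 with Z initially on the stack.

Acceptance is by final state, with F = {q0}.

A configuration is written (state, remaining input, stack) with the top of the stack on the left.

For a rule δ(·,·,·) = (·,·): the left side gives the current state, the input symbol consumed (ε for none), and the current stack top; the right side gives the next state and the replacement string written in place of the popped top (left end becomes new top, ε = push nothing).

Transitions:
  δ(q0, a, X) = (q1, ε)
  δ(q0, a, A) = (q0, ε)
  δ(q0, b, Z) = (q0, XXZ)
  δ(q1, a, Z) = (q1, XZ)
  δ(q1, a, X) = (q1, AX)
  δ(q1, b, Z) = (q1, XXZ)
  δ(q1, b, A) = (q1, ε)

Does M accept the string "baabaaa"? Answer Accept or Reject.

Reject

(q0, baabaaa, Z) ⊢ (q0, aabaaa, XXZ) ⊢ (q1, abaaa, XZ) ⊢ (q1, baaa, AXZ) ⊢ (q1, aaa, XZ) ⊢ (q1, aa, AXZ)
No transition applies at (q1, aa, AXZ); input not fully consumed.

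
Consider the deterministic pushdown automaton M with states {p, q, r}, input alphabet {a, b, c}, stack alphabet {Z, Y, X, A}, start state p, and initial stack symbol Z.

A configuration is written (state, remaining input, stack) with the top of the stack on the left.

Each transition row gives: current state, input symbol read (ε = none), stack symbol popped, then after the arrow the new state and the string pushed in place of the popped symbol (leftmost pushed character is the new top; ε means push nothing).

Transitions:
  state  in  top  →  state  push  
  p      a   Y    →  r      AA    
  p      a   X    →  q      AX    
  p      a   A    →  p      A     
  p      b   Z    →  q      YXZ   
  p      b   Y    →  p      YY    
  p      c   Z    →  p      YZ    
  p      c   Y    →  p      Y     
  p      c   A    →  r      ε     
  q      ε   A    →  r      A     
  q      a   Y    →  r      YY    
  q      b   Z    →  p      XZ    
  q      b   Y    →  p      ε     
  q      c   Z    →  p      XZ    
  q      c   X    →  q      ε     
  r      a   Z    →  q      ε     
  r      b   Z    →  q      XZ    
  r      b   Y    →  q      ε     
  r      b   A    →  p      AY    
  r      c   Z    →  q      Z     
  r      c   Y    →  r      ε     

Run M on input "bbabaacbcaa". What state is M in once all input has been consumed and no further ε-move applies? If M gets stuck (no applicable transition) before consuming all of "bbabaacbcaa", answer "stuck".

(p, bbabaacbcaa, Z)
  read b, top Z: go to q, push YXZ → (q, babaacbcaa, YXZ)
  read b, top Y: go to p, push ε → (p, abaacbcaa, XZ)
  read a, top X: go to q, push AX → (q, baacbcaa, AXZ)
  ε-move, top A: go to r, push A → (r, baacbcaa, AXZ)
  read b, top A: go to p, push AY → (p, aacbcaa, AYXZ)
  read a, top A: go to p, push A → (p, acbcaa, AYXZ)
  read a, top A: go to p, push A → (p, cbcaa, AYXZ)
  read c, top A: go to r, push ε → (r, bcaa, YXZ)
  read b, top Y: go to q, push ε → (q, caa, XZ)
  read c, top X: go to q, push ε → (q, aa, Z)
No transition for (q, a, top Z); M blocks with input aa remaining.

stuck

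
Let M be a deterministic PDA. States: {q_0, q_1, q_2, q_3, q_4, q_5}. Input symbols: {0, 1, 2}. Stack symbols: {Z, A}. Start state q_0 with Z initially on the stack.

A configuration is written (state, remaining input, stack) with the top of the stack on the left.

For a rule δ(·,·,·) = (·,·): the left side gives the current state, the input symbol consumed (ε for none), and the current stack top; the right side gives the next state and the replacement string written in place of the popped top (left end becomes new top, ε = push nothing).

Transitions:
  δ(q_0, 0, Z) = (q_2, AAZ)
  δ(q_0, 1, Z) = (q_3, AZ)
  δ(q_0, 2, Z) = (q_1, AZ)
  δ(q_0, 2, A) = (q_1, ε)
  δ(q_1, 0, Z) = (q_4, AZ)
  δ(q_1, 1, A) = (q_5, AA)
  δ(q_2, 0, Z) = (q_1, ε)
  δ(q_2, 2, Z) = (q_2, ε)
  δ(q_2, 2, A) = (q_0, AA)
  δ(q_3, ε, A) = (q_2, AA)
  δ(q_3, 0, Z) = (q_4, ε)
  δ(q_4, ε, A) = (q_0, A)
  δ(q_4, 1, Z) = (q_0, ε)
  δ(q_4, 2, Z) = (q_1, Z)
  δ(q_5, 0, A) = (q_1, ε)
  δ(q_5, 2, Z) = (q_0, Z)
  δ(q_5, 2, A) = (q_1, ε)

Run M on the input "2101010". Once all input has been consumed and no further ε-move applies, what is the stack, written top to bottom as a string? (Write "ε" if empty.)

AZ

(q_0, 2101010, Z) ⊢ (q_1, 101010, AZ) ⊢ (q_5, 01010, AAZ) ⊢ (q_1, 1010, AZ) ⊢ (q_5, 010, AAZ) ⊢ (q_1, 10, AZ) ⊢ (q_5, 0, AAZ) ⊢ (q_1, ε, AZ)
All input consumed in state q_1 with stack AZ.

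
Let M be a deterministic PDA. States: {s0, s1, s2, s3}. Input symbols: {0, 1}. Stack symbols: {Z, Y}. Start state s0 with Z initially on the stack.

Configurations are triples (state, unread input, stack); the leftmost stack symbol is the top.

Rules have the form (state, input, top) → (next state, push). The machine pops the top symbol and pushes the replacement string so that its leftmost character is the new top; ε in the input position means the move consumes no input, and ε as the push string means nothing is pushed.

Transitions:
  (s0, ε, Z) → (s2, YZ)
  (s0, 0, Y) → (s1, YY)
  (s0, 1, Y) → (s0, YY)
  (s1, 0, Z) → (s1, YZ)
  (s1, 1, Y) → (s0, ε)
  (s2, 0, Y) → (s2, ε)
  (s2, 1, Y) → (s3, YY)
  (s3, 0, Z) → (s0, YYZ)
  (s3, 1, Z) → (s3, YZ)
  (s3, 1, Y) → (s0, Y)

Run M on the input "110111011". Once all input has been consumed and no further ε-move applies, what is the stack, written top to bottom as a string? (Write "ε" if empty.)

(s0, 110111011, Z)
  ε-move, top Z: go to s2, push YZ → (s2, 110111011, YZ)
  read 1, top Y: go to s3, push YY → (s3, 10111011, YYZ)
  read 1, top Y: go to s0, push Y → (s0, 0111011, YYZ)
  read 0, top Y: go to s1, push YY → (s1, 111011, YYYZ)
  read 1, top Y: go to s0, push ε → (s0, 11011, YYZ)
  read 1, top Y: go to s0, push YY → (s0, 1011, YYYZ)
  read 1, top Y: go to s0, push YY → (s0, 011, YYYYZ)
  read 0, top Y: go to s1, push YY → (s1, 11, YYYYYZ)
  read 1, top Y: go to s0, push ε → (s0, 1, YYYYZ)
  read 1, top Y: go to s0, push YY → (s0, ε, YYYYYZ)
All input consumed in state s0 with stack YYYYYZ.

YYYYYZ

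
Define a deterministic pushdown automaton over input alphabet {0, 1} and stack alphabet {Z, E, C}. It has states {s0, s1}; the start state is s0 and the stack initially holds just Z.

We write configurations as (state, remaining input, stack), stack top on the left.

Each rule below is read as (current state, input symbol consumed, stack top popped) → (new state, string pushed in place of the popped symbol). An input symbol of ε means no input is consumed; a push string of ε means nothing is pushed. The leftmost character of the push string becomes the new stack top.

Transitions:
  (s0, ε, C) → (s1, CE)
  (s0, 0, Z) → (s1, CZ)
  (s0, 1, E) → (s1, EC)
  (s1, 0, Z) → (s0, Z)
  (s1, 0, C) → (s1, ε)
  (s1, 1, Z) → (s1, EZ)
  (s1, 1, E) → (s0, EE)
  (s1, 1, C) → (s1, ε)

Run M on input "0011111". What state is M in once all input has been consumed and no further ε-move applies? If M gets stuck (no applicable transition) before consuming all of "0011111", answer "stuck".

s1

(s0, 0011111, Z) ⊢ (s1, 011111, CZ) ⊢ (s1, 11111, Z) ⊢ (s1, 1111, EZ) ⊢ (s0, 111, EEZ) ⊢ (s1, 11, ECEZ) ⊢ (s0, 1, EECEZ) ⊢ (s1, ε, ECECEZ)
All input consumed; M is in state s1.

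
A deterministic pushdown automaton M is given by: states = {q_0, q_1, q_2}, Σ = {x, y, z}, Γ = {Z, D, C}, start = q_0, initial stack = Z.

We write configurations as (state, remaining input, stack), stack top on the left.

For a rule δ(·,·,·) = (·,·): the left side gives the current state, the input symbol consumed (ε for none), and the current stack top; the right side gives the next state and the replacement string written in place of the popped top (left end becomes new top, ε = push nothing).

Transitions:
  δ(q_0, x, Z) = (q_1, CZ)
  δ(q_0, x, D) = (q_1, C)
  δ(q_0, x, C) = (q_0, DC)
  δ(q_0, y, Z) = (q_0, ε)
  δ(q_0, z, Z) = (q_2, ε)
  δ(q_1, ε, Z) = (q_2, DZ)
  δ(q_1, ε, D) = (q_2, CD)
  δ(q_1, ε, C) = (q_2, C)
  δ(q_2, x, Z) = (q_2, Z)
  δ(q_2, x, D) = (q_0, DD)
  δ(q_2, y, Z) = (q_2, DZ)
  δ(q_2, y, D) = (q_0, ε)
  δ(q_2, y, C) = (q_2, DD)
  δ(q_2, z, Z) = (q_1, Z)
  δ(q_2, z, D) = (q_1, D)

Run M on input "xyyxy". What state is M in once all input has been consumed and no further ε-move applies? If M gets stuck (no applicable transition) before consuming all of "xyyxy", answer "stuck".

q_2

(q_0, xyyxy, Z)
  read x, top Z: go to q_1, push CZ → (q_1, yyxy, CZ)
  ε-move, top C: go to q_2, push C → (q_2, yyxy, CZ)
  read y, top C: go to q_2, push DD → (q_2, yxy, DDZ)
  read y, top D: go to q_0, push ε → (q_0, xy, DZ)
  read x, top D: go to q_1, push C → (q_1, y, CZ)
  ε-move, top C: go to q_2, push C → (q_2, y, CZ)
  read y, top C: go to q_2, push DD → (q_2, ε, DDZ)
All input consumed; M is in state q_2.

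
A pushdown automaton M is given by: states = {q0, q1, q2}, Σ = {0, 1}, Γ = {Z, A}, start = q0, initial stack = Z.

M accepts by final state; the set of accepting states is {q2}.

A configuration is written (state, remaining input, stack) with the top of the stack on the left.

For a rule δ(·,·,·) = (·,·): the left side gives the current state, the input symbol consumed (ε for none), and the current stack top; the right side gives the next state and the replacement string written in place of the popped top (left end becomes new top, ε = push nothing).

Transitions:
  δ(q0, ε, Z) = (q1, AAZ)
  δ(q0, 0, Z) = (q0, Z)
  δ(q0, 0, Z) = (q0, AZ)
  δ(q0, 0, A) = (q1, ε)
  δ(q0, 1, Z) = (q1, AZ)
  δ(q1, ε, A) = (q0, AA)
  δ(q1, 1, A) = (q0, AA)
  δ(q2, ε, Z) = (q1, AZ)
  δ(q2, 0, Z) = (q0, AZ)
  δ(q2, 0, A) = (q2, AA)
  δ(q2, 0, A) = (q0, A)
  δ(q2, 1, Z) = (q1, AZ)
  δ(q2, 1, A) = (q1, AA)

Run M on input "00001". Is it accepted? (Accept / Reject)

Reject

No computation consumes all input and reaches a final state.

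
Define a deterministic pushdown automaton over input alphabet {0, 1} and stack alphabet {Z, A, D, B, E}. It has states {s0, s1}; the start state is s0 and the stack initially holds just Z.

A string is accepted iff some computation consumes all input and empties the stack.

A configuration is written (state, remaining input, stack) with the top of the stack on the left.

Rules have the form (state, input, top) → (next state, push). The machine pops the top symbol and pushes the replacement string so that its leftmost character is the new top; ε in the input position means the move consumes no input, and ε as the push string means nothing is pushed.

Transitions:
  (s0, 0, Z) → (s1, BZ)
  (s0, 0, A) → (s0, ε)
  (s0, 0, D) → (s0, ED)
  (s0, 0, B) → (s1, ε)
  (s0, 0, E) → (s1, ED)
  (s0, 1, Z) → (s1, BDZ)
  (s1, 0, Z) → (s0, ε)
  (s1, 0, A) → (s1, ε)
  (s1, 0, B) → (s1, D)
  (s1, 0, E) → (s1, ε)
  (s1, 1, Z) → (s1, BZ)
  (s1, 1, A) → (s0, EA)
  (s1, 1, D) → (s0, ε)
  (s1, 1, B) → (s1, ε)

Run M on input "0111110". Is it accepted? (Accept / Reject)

Accept

(s0, 0111110, Z) ⊢ (s1, 111110, BZ) ⊢ (s1, 11110, Z) ⊢ (s1, 1110, BZ) ⊢ (s1, 110, Z) ⊢ (s1, 10, BZ) ⊢ (s1, 0, Z) ⊢ (s0, ε, ε)
All input consumed and the stack is empty.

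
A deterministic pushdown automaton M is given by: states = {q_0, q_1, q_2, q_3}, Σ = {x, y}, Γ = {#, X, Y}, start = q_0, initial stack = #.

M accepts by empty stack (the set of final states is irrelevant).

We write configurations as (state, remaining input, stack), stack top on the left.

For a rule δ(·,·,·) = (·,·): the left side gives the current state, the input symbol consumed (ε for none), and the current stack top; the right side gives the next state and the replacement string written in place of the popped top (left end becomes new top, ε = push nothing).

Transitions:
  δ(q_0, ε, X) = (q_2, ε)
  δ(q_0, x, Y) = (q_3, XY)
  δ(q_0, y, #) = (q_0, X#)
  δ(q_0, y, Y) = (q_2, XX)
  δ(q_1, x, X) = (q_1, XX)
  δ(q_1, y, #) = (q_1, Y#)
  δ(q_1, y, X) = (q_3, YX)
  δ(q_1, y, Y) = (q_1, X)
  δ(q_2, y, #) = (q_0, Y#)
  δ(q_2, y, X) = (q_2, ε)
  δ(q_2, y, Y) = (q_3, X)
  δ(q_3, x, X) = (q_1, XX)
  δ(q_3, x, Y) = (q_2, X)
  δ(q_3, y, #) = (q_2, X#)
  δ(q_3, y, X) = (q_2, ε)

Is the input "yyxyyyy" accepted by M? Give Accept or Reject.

(q_0, yyxyyyy, #)
  read y, top #: go to q_0, push X# → (q_0, yxyyyy, X#)
  ε-move, top X: go to q_2, push ε → (q_2, yxyyyy, #)
  read y, top #: go to q_0, push Y# → (q_0, xyyyy, Y#)
  read x, top Y: go to q_3, push XY → (q_3, yyyy, XY#)
  read y, top X: go to q_2, push ε → (q_2, yyy, Y#)
  read y, top Y: go to q_3, push X → (q_3, yy, X#)
  read y, top X: go to q_2, push ε → (q_2, y, #)
  read y, top #: go to q_0, push Y# → (q_0, ε, Y#)
All input consumed; stack is Y#, not empty, and no further ε-move applies.

Reject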